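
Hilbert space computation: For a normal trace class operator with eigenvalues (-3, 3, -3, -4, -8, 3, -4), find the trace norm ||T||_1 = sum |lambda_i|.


For a normal operator, singular values equal |eigenvalues|.
Trace norm = sum |lambda_i| = 3 + 3 + 3 + 4 + 8 + 3 + 4
= 28

28


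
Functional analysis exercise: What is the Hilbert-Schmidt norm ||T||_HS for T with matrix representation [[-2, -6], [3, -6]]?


The Hilbert-Schmidt norm is sqrt(sum of squares of all entries).
Sum of squares = (-2)^2 + (-6)^2 + 3^2 + (-6)^2
= 4 + 36 + 9 + 36 = 85
||T||_HS = sqrt(85) = 9.2195

9.2195


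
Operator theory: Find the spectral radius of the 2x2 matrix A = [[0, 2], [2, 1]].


For a 2x2 matrix, eigenvalues satisfy lambda^2 - (trace)*lambda + det = 0
trace = 0 + 1 = 1
det = 0*1 - 2*2 = -4
discriminant = 1^2 - 4*(-4) = 17
spectral radius = max |eigenvalue| = 2.5616

2.5616


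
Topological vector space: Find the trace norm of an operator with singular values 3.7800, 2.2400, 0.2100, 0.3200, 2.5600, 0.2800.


The nuclear norm is the sum of all singular values.
||T||_1 = 3.7800 + 2.2400 + 0.2100 + 0.3200 + 2.5600 + 0.2800
= 9.3900

9.3900


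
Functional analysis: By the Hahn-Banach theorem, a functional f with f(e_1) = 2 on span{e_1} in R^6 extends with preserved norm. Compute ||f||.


The norm of f is given by ||f|| = sup_{||x||=1} |f(x)|.
On span{e_1}, ||e_1|| = 1, so ||f|| = |f(e_1)| / ||e_1||
= |2| / 1 = 2.0000

2.0000


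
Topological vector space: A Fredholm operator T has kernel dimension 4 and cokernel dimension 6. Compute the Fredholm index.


The Fredholm index is defined as ind(T) = dim(ker T) - dim(coker T)
= 4 - 6
= -2

-2


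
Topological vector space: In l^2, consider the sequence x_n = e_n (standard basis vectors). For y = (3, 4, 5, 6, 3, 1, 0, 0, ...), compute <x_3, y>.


x_3 = e_3 is the standard basis vector with 1 in position 3.
<x_3, y> = y_3 = 5
As n -> infinity, <x_n, y> -> 0, confirming weak convergence of (x_n) to 0.

5


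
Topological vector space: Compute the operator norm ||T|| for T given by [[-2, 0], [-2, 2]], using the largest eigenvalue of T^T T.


A^T A = [[8, -4], [-4, 4]]
trace(A^T A) = 12, det(A^T A) = 16
discriminant = 12^2 - 4*16 = 80
Largest eigenvalue of A^T A = (trace + sqrt(disc))/2 = 10.4721
||T|| = sqrt(10.4721) = 3.2361

3.2361


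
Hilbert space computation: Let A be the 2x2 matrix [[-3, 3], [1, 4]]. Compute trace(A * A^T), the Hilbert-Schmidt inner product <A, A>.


trace(A * A^T) = sum of squares of all entries
= (-3)^2 + 3^2 + 1^2 + 4^2
= 9 + 9 + 1 + 16
= 35

35


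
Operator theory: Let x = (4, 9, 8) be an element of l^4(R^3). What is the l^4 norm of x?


The l^4 norm = (sum |x_i|^4)^(1/4)
Sum of 4th powers = 256 + 6561 + 4096 = 10913
||x||_4 = (10913)^(1/4) = 10.2208

10.2208


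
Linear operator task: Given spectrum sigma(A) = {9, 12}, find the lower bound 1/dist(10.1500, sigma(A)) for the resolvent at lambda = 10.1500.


dist(10.1500, {9, 12}) = min(|10.1500 - 9|, |10.1500 - 12|)
= min(1.1500, 1.8500) = 1.1500
Resolvent bound = 1/1.1500 = 0.8696

0.8696


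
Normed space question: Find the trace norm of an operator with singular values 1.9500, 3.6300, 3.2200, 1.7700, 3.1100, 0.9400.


The nuclear norm is the sum of all singular values.
||T||_1 = 1.9500 + 3.6300 + 3.2200 + 1.7700 + 3.1100 + 0.9400
= 14.6200

14.6200


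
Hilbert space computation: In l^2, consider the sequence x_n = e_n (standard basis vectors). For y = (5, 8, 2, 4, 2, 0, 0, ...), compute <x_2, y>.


x_2 = e_2 is the standard basis vector with 1 in position 2.
<x_2, y> = y_2 = 8
As n -> infinity, <x_n, y> -> 0, confirming weak convergence of (x_n) to 0.

8


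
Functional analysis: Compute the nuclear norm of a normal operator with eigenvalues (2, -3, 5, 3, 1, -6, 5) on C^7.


For a normal operator, singular values equal |eigenvalues|.
Trace norm = sum |lambda_i| = 2 + 3 + 5 + 3 + 1 + 6 + 5
= 25

25


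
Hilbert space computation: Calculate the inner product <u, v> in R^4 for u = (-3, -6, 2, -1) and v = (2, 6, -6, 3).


Computing the standard inner product <u, v> = sum u_i * v_i
= -3*2 + -6*6 + 2*-6 + -1*3
= -6 + -36 + -12 + -3
= -57

-57


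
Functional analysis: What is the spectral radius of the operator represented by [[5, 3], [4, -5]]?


For a 2x2 matrix, eigenvalues satisfy lambda^2 - (trace)*lambda + det = 0
trace = 5 + -5 = 0
det = 5*-5 - 3*4 = -37
discriminant = 0^2 - 4*(-37) = 148
spectral radius = max |eigenvalue| = 6.0828

6.0828


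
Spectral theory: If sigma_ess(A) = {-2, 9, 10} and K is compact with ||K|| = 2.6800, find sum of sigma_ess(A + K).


By Weyl's theorem, the essential spectrum is invariant under compact perturbations.
sigma_ess(A + K) = sigma_ess(A) = {-2, 9, 10}
Sum = -2 + 9 + 10 = 17

17


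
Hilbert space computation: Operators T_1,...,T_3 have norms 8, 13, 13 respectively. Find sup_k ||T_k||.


By the Uniform Boundedness Principle, the supremum of norms is finite.
sup_k ||T_k|| = max(8, 13, 13) = 13

13


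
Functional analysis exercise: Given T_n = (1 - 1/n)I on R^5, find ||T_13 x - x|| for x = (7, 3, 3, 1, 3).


T_13 x - x = (1 - 1/13)x - x = -x/13
||x|| = sqrt(77) = 8.7750
||T_13 x - x|| = ||x||/13 = 8.7750/13 = 0.6750

0.6750


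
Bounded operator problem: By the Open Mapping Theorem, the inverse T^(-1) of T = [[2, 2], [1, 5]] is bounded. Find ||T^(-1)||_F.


det(T) = 2*5 - 2*1 = 8
T^(-1) = (1/8) * [[5, -2], [-1, 2]] = [[0.6250, -0.2500], [-0.1250, 0.2500]]
||T^(-1)||_F^2 = 0.6250^2 + (-0.2500)^2 + (-0.1250)^2 + 0.2500^2 = 0.5312
||T^(-1)||_F = sqrt(0.5312) = 0.7289

0.7289


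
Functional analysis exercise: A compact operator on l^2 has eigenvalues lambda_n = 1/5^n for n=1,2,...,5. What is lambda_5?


The eigenvalue formula gives lambda_5 = 1/5^5
= 1/3125
= 3.2000e-04

3.2000e-04


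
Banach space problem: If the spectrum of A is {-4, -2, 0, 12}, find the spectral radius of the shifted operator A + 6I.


Spectrum of A + 6I = {2, 4, 6, 18}
Spectral radius = max |lambda| over the shifted spectrum
= max(2, 4, 6, 18) = 18

18


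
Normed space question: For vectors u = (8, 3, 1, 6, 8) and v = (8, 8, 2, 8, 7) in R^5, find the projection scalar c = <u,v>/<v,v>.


Computing <u,v> = 8*8 + 3*8 + 1*2 + 6*8 + 8*7 = 194
Computing <v,v> = 8^2 + 8^2 + 2^2 + 8^2 + 7^2 = 245
Projection coefficient = 194/245 = 0.7918

0.7918


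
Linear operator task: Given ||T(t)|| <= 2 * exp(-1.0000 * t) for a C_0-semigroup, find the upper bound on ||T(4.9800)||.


||T(4.9800)|| <= 2 * exp(-1.0000 * 4.9800)
= 2 * exp(-4.9800)
= 2 * 0.0069
= 0.0137

0.0137


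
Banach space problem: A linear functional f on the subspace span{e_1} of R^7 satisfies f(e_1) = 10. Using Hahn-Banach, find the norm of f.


The norm of f is given by ||f|| = sup_{||x||=1} |f(x)|.
On span{e_1}, ||e_1|| = 1, so ||f|| = |f(e_1)| / ||e_1||
= |10| / 1 = 10.0000

10.0000


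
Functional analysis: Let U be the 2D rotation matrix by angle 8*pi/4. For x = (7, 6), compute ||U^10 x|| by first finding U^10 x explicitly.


U is a rotation by theta = 8*pi/4
U^10 = rotation by 10*theta = 80*pi/4 = 0*pi/4 (mod 2*pi)
cos(0*pi/4) = 1.0000, sin(0*pi/4) = 0.0000
U^10 x = (1.0000 * 7 - 0.0000 * 6, 0.0000 * 7 + 1.0000 * 6)
= (7.0000, 6.0000)
||U^10 x|| = sqrt(7.0000^2 + 6.0000^2) = sqrt(85.0000) = 9.2195

9.2195


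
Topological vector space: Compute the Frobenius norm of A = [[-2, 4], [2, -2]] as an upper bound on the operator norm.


||A||_F^2 = sum a_ij^2
= (-2)^2 + 4^2 + 2^2 + (-2)^2
= 4 + 16 + 4 + 4 = 28
||A||_F = sqrt(28) = 5.2915

5.2915


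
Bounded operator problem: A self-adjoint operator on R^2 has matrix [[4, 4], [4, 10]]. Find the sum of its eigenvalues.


For a self-adjoint (symmetric) matrix, the eigenvalues are real.
The sum of eigenvalues equals the trace of the matrix.
trace = 4 + 10 = 14

14


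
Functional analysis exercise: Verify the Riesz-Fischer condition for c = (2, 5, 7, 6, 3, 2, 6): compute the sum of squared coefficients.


sum |c_n|^2 = 2^2 + 5^2 + 7^2 + 6^2 + 3^2 + 2^2 + 6^2
= 4 + 25 + 49 + 36 + 9 + 4 + 36
= 163

163


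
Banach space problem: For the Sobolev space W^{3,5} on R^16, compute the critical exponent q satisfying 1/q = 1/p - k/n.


Using the Sobolev embedding formula: 1/q = 1/p - k/n
1/q = 1/5 - 3/16 = 1/80
q = 1/(1/80) = 80

80.0000


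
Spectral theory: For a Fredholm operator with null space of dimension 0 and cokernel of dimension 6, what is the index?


The Fredholm index is defined as ind(T) = dim(ker T) - dim(coker T)
= 0 - 6
= -6

-6


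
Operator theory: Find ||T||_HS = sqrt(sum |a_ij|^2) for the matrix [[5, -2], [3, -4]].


The Hilbert-Schmidt norm is sqrt(sum of squares of all entries).
Sum of squares = 5^2 + (-2)^2 + 3^2 + (-4)^2
= 25 + 4 + 9 + 16 = 54
||T||_HS = sqrt(54) = 7.3485

7.3485


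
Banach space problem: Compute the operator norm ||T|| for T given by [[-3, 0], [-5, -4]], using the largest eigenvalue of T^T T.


A^T A = [[34, 20], [20, 16]]
trace(A^T A) = 50, det(A^T A) = 144
discriminant = 50^2 - 4*144 = 1924
Largest eigenvalue of A^T A = (trace + sqrt(disc))/2 = 46.9317
||T|| = sqrt(46.9317) = 6.8507

6.8507


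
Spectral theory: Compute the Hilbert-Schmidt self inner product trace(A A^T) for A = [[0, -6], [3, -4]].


trace(A * A^T) = sum of squares of all entries
= 0^2 + (-6)^2 + 3^2 + (-4)^2
= 0 + 36 + 9 + 16
= 61

61


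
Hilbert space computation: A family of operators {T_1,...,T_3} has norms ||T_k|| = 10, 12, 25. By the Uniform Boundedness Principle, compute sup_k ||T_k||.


By the Uniform Boundedness Principle, the supremum of norms is finite.
sup_k ||T_k|| = max(10, 12, 25) = 25

25


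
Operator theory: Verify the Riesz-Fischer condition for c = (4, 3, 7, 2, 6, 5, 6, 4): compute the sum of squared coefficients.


sum |c_n|^2 = 4^2 + 3^2 + 7^2 + 2^2 + 6^2 + 5^2 + 6^2 + 4^2
= 16 + 9 + 49 + 4 + 36 + 25 + 36 + 16
= 191

191


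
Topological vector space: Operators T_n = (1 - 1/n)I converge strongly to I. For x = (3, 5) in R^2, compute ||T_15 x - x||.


T_15 x - x = (1 - 1/15)x - x = -x/15
||x|| = sqrt(34) = 5.8310
||T_15 x - x|| = ||x||/15 = 5.8310/15 = 0.3887

0.3887


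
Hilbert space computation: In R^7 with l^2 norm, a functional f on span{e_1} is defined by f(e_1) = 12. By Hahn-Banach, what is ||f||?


The norm of f is given by ||f|| = sup_{||x||=1} |f(x)|.
On span{e_1}, ||e_1|| = 1, so ||f|| = |f(e_1)| / ||e_1||
= |12| / 1 = 12.0000

12.0000


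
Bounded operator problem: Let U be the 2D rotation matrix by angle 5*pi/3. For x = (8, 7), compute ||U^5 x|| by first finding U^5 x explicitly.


U is a rotation by theta = 5*pi/3
U^5 = rotation by 5*theta = 25*pi/3 = 1*pi/3 (mod 2*pi)
cos(1*pi/3) = 0.5000, sin(1*pi/3) = 0.8660
U^5 x = (0.5000 * 8 - 0.8660 * 7, 0.8660 * 8 + 0.5000 * 7)
= (-2.0622, 10.4282)
||U^5 x|| = sqrt((-2.0622)^2 + 10.4282^2) = sqrt(113.0000) = 10.6301

10.6301


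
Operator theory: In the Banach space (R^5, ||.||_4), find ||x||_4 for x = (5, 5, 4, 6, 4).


The l^4 norm = (sum |x_i|^4)^(1/4)
Sum of 4th powers = 625 + 625 + 256 + 1296 + 256 = 3058
||x||_4 = (3058)^(1/4) = 7.4363

7.4363


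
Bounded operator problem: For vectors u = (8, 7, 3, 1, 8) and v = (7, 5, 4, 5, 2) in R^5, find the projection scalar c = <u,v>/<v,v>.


Computing <u,v> = 8*7 + 7*5 + 3*4 + 1*5 + 8*2 = 124
Computing <v,v> = 7^2 + 5^2 + 4^2 + 5^2 + 2^2 = 119
Projection coefficient = 124/119 = 1.0420

1.0420


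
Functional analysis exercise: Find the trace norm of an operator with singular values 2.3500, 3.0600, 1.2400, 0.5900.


The nuclear norm is the sum of all singular values.
||T||_1 = 2.3500 + 3.0600 + 1.2400 + 0.5900
= 7.2400

7.2400


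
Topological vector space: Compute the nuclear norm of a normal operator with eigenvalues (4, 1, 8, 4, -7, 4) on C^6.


For a normal operator, singular values equal |eigenvalues|.
Trace norm = sum |lambda_i| = 4 + 1 + 8 + 4 + 7 + 4
= 28

28


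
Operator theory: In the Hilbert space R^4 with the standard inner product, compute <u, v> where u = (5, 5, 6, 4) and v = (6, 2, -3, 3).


Computing the standard inner product <u, v> = sum u_i * v_i
= 5*6 + 5*2 + 6*-3 + 4*3
= 30 + 10 + -18 + 12
= 34

34


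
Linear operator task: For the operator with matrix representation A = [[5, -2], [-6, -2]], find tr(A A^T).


trace(A * A^T) = sum of squares of all entries
= 5^2 + (-2)^2 + (-6)^2 + (-2)^2
= 25 + 4 + 36 + 4
= 69

69


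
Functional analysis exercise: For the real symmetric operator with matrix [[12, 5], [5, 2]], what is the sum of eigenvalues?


For a self-adjoint (symmetric) matrix, the eigenvalues are real.
The sum of eigenvalues equals the trace of the matrix.
trace = 12 + 2 = 14

14


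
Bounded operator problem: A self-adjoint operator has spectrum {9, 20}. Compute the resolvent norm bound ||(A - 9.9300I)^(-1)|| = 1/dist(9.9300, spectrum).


dist(9.9300, {9, 20}) = min(|9.9300 - 9|, |9.9300 - 20|)
= min(0.9300, 10.0700) = 0.9300
Resolvent bound = 1/0.9300 = 1.0753

1.0753


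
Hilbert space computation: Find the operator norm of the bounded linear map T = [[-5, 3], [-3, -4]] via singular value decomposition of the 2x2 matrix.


A^T A = [[34, -3], [-3, 25]]
trace(A^T A) = 59, det(A^T A) = 841
discriminant = 59^2 - 4*841 = 117
Largest eigenvalue of A^T A = (trace + sqrt(disc))/2 = 34.9083
||T|| = sqrt(34.9083) = 5.9083

5.9083


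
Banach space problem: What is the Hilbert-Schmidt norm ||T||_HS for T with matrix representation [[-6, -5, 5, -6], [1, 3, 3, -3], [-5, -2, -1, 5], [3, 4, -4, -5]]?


The Hilbert-Schmidt norm is sqrt(sum of squares of all entries).
Sum of squares = (-6)^2 + (-5)^2 + 5^2 + (-6)^2 + 1^2 + 3^2 + 3^2 + (-3)^2 + (-5)^2 + (-2)^2 + (-1)^2 + 5^2 + 3^2 + 4^2 + (-4)^2 + (-5)^2
= 36 + 25 + 25 + 36 + 1 + 9 + 9 + 9 + 25 + 4 + 1 + 25 + 9 + 16 + 16 + 25 = 271
||T||_HS = sqrt(271) = 16.4621

16.4621


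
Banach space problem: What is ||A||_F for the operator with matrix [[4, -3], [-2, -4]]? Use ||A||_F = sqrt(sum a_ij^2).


||A||_F^2 = sum a_ij^2
= 4^2 + (-3)^2 + (-2)^2 + (-4)^2
= 16 + 9 + 4 + 16 = 45
||A||_F = sqrt(45) = 6.7082

6.7082


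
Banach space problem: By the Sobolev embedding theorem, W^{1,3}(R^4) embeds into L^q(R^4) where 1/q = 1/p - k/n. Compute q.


Using the Sobolev embedding formula: 1/q = 1/p - k/n
1/q = 1/3 - 1/4 = 1/12
q = 1/(1/12) = 12

12.0000


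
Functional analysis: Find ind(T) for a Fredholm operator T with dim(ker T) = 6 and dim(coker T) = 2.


The Fredholm index is defined as ind(T) = dim(ker T) - dim(coker T)
= 6 - 2
= 4

4


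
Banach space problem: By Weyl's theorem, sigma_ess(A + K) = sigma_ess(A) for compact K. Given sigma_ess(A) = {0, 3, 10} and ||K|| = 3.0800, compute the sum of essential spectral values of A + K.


By Weyl's theorem, the essential spectrum is invariant under compact perturbations.
sigma_ess(A + K) = sigma_ess(A) = {0, 3, 10}
Sum = 0 + 3 + 10 = 13

13


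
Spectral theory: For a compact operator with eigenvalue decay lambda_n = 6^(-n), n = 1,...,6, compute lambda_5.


The eigenvalue formula gives lambda_5 = 1/6^5
= 1/7776
= 1.2860e-04

1.2860e-04


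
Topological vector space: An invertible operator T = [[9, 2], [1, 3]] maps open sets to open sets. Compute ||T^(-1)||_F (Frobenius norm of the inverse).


det(T) = 9*3 - 2*1 = 25
T^(-1) = (1/25) * [[3, -2], [-1, 9]] = [[0.1200, -0.0800], [-0.0400, 0.3600]]
||T^(-1)||_F^2 = 0.1200^2 + (-0.0800)^2 + (-0.0400)^2 + 0.3600^2 = 0.1520
||T^(-1)||_F = sqrt(0.1520) = 0.3899

0.3899


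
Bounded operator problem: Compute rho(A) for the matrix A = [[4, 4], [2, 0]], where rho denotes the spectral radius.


For a 2x2 matrix, eigenvalues satisfy lambda^2 - (trace)*lambda + det = 0
trace = 4 + 0 = 4
det = 4*0 - 4*2 = -8
discriminant = 4^2 - 4*(-8) = 48
spectral radius = max |eigenvalue| = 5.4641

5.4641


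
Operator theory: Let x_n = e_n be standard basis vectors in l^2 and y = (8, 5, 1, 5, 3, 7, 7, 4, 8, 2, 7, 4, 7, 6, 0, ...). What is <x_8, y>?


x_8 = e_8 is the standard basis vector with 1 in position 8.
<x_8, y> = y_8 = 4
As n -> infinity, <x_n, y> -> 0, confirming weak convergence of (x_n) to 0.

4


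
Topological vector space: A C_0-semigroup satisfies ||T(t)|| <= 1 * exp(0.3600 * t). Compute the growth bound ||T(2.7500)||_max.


||T(2.7500)|| <= 1 * exp(0.3600 * 2.7500)
= 1 * exp(0.9900)
= 1 * 2.6912
= 2.6912

2.6912


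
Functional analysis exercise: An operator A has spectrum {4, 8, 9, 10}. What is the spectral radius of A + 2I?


Spectrum of A + 2I = {6, 10, 11, 12}
Spectral radius = max |lambda| over the shifted spectrum
= max(6, 10, 11, 12) = 12

12


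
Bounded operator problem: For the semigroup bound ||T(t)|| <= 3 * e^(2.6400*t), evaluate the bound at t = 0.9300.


||T(0.9300)|| <= 3 * exp(2.6400 * 0.9300)
= 3 * exp(2.4552)
= 3 * 11.6488
= 34.9463

34.9463


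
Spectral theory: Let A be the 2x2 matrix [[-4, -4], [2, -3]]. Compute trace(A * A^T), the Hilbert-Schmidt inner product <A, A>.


trace(A * A^T) = sum of squares of all entries
= (-4)^2 + (-4)^2 + 2^2 + (-3)^2
= 16 + 16 + 4 + 9
= 45

45


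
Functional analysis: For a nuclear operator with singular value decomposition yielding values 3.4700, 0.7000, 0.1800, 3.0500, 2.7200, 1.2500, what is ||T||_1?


The nuclear norm is the sum of all singular values.
||T||_1 = 3.4700 + 0.7000 + 0.1800 + 3.0500 + 2.7200 + 1.2500
= 11.3700

11.3700


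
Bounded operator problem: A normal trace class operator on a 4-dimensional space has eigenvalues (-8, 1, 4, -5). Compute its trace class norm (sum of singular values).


For a normal operator, singular values equal |eigenvalues|.
Trace norm = sum |lambda_i| = 8 + 1 + 4 + 5
= 18

18


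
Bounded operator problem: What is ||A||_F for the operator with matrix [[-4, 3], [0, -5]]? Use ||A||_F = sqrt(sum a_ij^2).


||A||_F^2 = sum a_ij^2
= (-4)^2 + 3^2 + 0^2 + (-5)^2
= 16 + 9 + 0 + 25 = 50
||A||_F = sqrt(50) = 7.0711

7.0711


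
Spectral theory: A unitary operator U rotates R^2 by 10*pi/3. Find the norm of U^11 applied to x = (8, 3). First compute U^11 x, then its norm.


U is a rotation by theta = 10*pi/3
U^11 = rotation by 11*theta = 110*pi/3 = 2*pi/3 (mod 2*pi)
cos(2*pi/3) = -0.5000, sin(2*pi/3) = 0.8660
U^11 x = (-0.5000 * 8 - 0.8660 * 3, 0.8660 * 8 + -0.5000 * 3)
= (-6.5981, 5.4282)
||U^11 x|| = sqrt((-6.5981)^2 + 5.4282^2) = sqrt(73.0000) = 8.5440

8.5440


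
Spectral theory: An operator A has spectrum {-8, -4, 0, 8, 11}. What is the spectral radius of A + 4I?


Spectrum of A + 4I = {-4, 0, 4, 12, 15}
Spectral radius = max |lambda| over the shifted spectrum
= max(4, 0, 4, 12, 15) = 15

15


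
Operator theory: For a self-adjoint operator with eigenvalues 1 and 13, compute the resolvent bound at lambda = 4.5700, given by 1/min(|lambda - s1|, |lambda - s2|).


dist(4.5700, {1, 13}) = min(|4.5700 - 1|, |4.5700 - 13|)
= min(3.5700, 8.4300) = 3.5700
Resolvent bound = 1/3.5700 = 0.2801

0.2801


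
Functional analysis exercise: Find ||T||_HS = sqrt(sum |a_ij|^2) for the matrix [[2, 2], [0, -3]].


The Hilbert-Schmidt norm is sqrt(sum of squares of all entries).
Sum of squares = 2^2 + 2^2 + 0^2 + (-3)^2
= 4 + 4 + 0 + 9 = 17
||T||_HS = sqrt(17) = 4.1231

4.1231


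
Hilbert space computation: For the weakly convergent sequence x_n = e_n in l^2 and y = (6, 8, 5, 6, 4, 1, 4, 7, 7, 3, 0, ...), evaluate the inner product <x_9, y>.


x_9 = e_9 is the standard basis vector with 1 in position 9.
<x_9, y> = y_9 = 7
As n -> infinity, <x_n, y> -> 0, confirming weak convergence of (x_n) to 0.

7


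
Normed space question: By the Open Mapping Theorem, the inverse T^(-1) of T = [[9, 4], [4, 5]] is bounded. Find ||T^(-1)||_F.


det(T) = 9*5 - 4*4 = 29
T^(-1) = (1/29) * [[5, -4], [-4, 9]] = [[0.1724, -0.1379], [-0.1379, 0.3103]]
||T^(-1)||_F^2 = 0.1724^2 + (-0.1379)^2 + (-0.1379)^2 + 0.3103^2 = 0.1641
||T^(-1)||_F = sqrt(0.1641) = 0.4051

0.4051


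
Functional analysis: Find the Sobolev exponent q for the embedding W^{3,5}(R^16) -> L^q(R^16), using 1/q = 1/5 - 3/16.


Using the Sobolev embedding formula: 1/q = 1/p - k/n
1/q = 1/5 - 3/16 = 1/80
q = 1/(1/80) = 80

80.0000


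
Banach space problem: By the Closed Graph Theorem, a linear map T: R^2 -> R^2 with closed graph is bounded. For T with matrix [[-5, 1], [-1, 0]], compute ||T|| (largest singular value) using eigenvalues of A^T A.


A^T A = [[26, -5], [-5, 1]]
trace(A^T A) = 27, det(A^T A) = 1
discriminant = 27^2 - 4*1 = 725
Largest eigenvalue of A^T A = (trace + sqrt(disc))/2 = 26.9629
||T|| = sqrt(26.9629) = 5.1926

5.1926


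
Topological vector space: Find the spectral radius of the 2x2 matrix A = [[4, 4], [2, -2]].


For a 2x2 matrix, eigenvalues satisfy lambda^2 - (trace)*lambda + det = 0
trace = 4 + -2 = 2
det = 4*-2 - 4*2 = -16
discriminant = 2^2 - 4*(-16) = 68
spectral radius = max |eigenvalue| = 5.1231

5.1231


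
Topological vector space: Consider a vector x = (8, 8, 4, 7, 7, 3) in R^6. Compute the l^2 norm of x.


The l^2 norm = (sum |x_i|^2)^(1/2)
Sum of 2th powers = 64 + 64 + 16 + 49 + 49 + 9 = 251
||x||_2 = (251)^(1/2) = 15.8430

15.8430


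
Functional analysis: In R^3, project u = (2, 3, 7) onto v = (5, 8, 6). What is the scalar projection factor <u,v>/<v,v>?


Computing <u,v> = 2*5 + 3*8 + 7*6 = 76
Computing <v,v> = 5^2 + 8^2 + 6^2 = 125
Projection coefficient = 76/125 = 0.6080

0.6080


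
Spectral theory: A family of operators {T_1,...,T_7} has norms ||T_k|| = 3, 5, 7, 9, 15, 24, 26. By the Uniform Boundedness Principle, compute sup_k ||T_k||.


By the Uniform Boundedness Principle, the supremum of norms is finite.
sup_k ||T_k|| = max(3, 5, 7, 9, 15, 24, 26) = 26

26


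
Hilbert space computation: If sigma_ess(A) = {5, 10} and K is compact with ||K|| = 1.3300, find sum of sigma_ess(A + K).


By Weyl's theorem, the essential spectrum is invariant under compact perturbations.
sigma_ess(A + K) = sigma_ess(A) = {5, 10}
Sum = 5 + 10 = 15

15


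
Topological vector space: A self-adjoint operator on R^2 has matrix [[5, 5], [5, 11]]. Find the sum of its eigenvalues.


For a self-adjoint (symmetric) matrix, the eigenvalues are real.
The sum of eigenvalues equals the trace of the matrix.
trace = 5 + 11 = 16

16


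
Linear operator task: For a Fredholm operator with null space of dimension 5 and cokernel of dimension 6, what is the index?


The Fredholm index is defined as ind(T) = dim(ker T) - dim(coker T)
= 5 - 6
= -1

-1


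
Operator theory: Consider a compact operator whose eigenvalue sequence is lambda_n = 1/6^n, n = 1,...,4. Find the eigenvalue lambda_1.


The eigenvalue formula gives lambda_1 = 1/6^1
= 1/6
= 0.1667

0.1667


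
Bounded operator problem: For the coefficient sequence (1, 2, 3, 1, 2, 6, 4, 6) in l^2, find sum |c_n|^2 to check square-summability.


sum |c_n|^2 = 1^2 + 2^2 + 3^2 + 1^2 + 2^2 + 6^2 + 4^2 + 6^2
= 1 + 4 + 9 + 1 + 4 + 36 + 16 + 36
= 107

107


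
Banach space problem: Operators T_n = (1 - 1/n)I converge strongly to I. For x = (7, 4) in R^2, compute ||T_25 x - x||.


T_25 x - x = (1 - 1/25)x - x = -x/25
||x|| = sqrt(65) = 8.0623
||T_25 x - x|| = ||x||/25 = 8.0623/25 = 0.3225

0.3225


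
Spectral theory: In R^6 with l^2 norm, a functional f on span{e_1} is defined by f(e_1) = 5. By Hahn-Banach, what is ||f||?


The norm of f is given by ||f|| = sup_{||x||=1} |f(x)|.
On span{e_1}, ||e_1|| = 1, so ||f|| = |f(e_1)| / ||e_1||
= |5| / 1 = 5.0000

5.0000


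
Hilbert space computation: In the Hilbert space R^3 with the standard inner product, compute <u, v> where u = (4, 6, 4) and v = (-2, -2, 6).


Computing the standard inner product <u, v> = sum u_i * v_i
= 4*-2 + 6*-2 + 4*6
= -8 + -12 + 24
= 4

4


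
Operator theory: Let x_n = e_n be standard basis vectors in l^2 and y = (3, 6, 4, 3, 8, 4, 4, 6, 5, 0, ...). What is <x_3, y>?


x_3 = e_3 is the standard basis vector with 1 in position 3.
<x_3, y> = y_3 = 4
As n -> infinity, <x_n, y> -> 0, confirming weak convergence of (x_n) to 0.

4


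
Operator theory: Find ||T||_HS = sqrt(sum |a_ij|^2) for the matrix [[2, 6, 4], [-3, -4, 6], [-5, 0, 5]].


The Hilbert-Schmidt norm is sqrt(sum of squares of all entries).
Sum of squares = 2^2 + 6^2 + 4^2 + (-3)^2 + (-4)^2 + 6^2 + (-5)^2 + 0^2 + 5^2
= 4 + 36 + 16 + 9 + 16 + 36 + 25 + 0 + 25 = 167
||T||_HS = sqrt(167) = 12.9228

12.9228


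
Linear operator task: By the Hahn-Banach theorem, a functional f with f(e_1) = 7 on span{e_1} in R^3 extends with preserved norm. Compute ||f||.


The norm of f is given by ||f|| = sup_{||x||=1} |f(x)|.
On span{e_1}, ||e_1|| = 1, so ||f|| = |f(e_1)| / ||e_1||
= |7| / 1 = 7.0000

7.0000


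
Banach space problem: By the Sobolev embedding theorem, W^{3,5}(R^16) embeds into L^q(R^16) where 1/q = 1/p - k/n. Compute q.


Using the Sobolev embedding formula: 1/q = 1/p - k/n
1/q = 1/5 - 3/16 = 1/80
q = 1/(1/80) = 80

80.0000


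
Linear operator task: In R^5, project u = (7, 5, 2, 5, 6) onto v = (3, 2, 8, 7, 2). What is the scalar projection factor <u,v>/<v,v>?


Computing <u,v> = 7*3 + 5*2 + 2*8 + 5*7 + 6*2 = 94
Computing <v,v> = 3^2 + 2^2 + 8^2 + 7^2 + 2^2 = 130
Projection coefficient = 94/130 = 0.7231

0.7231


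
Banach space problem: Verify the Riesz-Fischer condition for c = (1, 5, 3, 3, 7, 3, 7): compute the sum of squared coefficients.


sum |c_n|^2 = 1^2 + 5^2 + 3^2 + 3^2 + 7^2 + 3^2 + 7^2
= 1 + 25 + 9 + 9 + 49 + 9 + 49
= 151

151


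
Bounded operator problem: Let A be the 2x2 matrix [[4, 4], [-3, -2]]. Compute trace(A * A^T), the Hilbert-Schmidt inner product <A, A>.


trace(A * A^T) = sum of squares of all entries
= 4^2 + 4^2 + (-3)^2 + (-2)^2
= 16 + 16 + 9 + 4
= 45

45


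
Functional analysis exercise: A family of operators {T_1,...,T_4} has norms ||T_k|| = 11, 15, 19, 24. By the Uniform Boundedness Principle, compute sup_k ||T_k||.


By the Uniform Boundedness Principle, the supremum of norms is finite.
sup_k ||T_k|| = max(11, 15, 19, 24) = 24

24


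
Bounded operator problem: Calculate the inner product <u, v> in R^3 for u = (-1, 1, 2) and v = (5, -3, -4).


Computing the standard inner product <u, v> = sum u_i * v_i
= -1*5 + 1*-3 + 2*-4
= -5 + -3 + -8
= -16

-16


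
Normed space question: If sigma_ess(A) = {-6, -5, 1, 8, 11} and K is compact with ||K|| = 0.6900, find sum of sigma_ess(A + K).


By Weyl's theorem, the essential spectrum is invariant under compact perturbations.
sigma_ess(A + K) = sigma_ess(A) = {-6, -5, 1, 8, 11}
Sum = -6 + -5 + 1 + 8 + 11 = 9

9


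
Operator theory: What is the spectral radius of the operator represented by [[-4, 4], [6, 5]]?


For a 2x2 matrix, eigenvalues satisfy lambda^2 - (trace)*lambda + det = 0
trace = -4 + 5 = 1
det = -4*5 - 4*6 = -44
discriminant = 1^2 - 4*(-44) = 177
spectral radius = max |eigenvalue| = 7.1521

7.1521


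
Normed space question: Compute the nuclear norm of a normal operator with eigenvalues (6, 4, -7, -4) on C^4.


For a normal operator, singular values equal |eigenvalues|.
Trace norm = sum |lambda_i| = 6 + 4 + 7 + 4
= 21

21


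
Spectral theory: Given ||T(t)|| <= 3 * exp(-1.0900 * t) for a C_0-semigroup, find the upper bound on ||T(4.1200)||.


||T(4.1200)|| <= 3 * exp(-1.0900 * 4.1200)
= 3 * exp(-4.4908)
= 3 * 0.0112
= 0.0336

0.0336


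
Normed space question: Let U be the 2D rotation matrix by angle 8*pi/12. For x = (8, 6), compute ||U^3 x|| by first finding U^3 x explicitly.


U is a rotation by theta = 8*pi/12
U^3 = rotation by 3*theta = 24*pi/12 = 0*pi/12 (mod 2*pi)
cos(0*pi/12) = 1.0000, sin(0*pi/12) = 0.0000
U^3 x = (1.0000 * 8 - 0.0000 * 6, 0.0000 * 8 + 1.0000 * 6)
= (8.0000, 6.0000)
||U^3 x|| = sqrt(8.0000^2 + 6.0000^2) = sqrt(100.0000) = 10.0000

10.0000


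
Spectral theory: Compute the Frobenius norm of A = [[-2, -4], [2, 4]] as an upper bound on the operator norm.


||A||_F^2 = sum a_ij^2
= (-2)^2 + (-4)^2 + 2^2 + 4^2
= 4 + 16 + 4 + 16 = 40
||A||_F = sqrt(40) = 6.3246

6.3246


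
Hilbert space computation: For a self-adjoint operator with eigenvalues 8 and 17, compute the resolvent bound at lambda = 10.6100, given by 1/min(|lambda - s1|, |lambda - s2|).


dist(10.6100, {8, 17}) = min(|10.6100 - 8|, |10.6100 - 17|)
= min(2.6100, 6.3900) = 2.6100
Resolvent bound = 1/2.6100 = 0.3831

0.3831


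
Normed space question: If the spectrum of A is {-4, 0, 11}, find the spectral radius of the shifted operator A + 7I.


Spectrum of A + 7I = {3, 7, 18}
Spectral radius = max |lambda| over the shifted spectrum
= max(3, 7, 18) = 18

18


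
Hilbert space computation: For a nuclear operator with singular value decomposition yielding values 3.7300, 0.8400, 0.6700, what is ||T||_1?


The nuclear norm is the sum of all singular values.
||T||_1 = 3.7300 + 0.8400 + 0.6700
= 5.2400

5.2400


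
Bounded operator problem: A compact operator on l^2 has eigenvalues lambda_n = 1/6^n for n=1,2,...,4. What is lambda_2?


The eigenvalue formula gives lambda_2 = 1/6^2
= 1/36
= 0.0278

0.0278


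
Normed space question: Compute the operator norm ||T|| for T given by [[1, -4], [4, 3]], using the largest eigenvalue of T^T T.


A^T A = [[17, 8], [8, 25]]
trace(A^T A) = 42, det(A^T A) = 361
discriminant = 42^2 - 4*361 = 320
Largest eigenvalue of A^T A = (trace + sqrt(disc))/2 = 29.9443
||T|| = sqrt(29.9443) = 5.4721

5.4721


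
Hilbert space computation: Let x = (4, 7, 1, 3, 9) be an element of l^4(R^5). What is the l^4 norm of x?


The l^4 norm = (sum |x_i|^4)^(1/4)
Sum of 4th powers = 256 + 2401 + 1 + 81 + 6561 = 9300
||x||_4 = (9300)^(1/4) = 9.8202

9.8202


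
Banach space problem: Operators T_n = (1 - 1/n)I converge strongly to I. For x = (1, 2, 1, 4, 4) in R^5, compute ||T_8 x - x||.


T_8 x - x = (1 - 1/8)x - x = -x/8
||x|| = sqrt(38) = 6.1644
||T_8 x - x|| = ||x||/8 = 6.1644/8 = 0.7706

0.7706


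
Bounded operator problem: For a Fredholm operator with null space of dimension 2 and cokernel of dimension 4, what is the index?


The Fredholm index is defined as ind(T) = dim(ker T) - dim(coker T)
= 2 - 4
= -2

-2


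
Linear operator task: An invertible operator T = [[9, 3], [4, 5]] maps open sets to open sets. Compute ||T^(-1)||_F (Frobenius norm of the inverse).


det(T) = 9*5 - 3*4 = 33
T^(-1) = (1/33) * [[5, -3], [-4, 9]] = [[0.1515, -0.0909], [-0.1212, 0.2727]]
||T^(-1)||_F^2 = 0.1515^2 + (-0.0909)^2 + (-0.1212)^2 + 0.2727^2 = 0.1203
||T^(-1)||_F = sqrt(0.1203) = 0.3468

0.3468


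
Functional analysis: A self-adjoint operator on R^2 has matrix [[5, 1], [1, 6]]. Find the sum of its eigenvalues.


For a self-adjoint (symmetric) matrix, the eigenvalues are real.
The sum of eigenvalues equals the trace of the matrix.
trace = 5 + 6 = 11

11


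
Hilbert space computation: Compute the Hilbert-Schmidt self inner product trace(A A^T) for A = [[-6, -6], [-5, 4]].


trace(A * A^T) = sum of squares of all entries
= (-6)^2 + (-6)^2 + (-5)^2 + 4^2
= 36 + 36 + 25 + 16
= 113

113


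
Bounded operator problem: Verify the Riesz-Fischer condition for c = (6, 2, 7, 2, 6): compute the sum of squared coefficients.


sum |c_n|^2 = 6^2 + 2^2 + 7^2 + 2^2 + 6^2
= 36 + 4 + 49 + 4 + 36
= 129

129


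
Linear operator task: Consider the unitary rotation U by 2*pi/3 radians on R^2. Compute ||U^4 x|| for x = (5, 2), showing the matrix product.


U is a rotation by theta = 2*pi/3
U^4 = rotation by 4*theta = 8*pi/3 = 2*pi/3 (mod 2*pi)
cos(2*pi/3) = -0.5000, sin(2*pi/3) = 0.8660
U^4 x = (-0.5000 * 5 - 0.8660 * 2, 0.8660 * 5 + -0.5000 * 2)
= (-4.2321, 3.3301)
||U^4 x|| = sqrt((-4.2321)^2 + 3.3301^2) = sqrt(29.0000) = 5.3852

5.3852


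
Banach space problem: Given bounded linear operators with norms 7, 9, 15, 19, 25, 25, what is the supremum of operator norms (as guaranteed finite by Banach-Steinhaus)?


By the Uniform Boundedness Principle, the supremum of norms is finite.
sup_k ||T_k|| = max(7, 9, 15, 19, 25, 25) = 25

25


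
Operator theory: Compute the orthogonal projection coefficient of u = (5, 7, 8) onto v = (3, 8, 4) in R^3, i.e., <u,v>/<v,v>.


Computing <u,v> = 5*3 + 7*8 + 8*4 = 103
Computing <v,v> = 3^2 + 8^2 + 4^2 = 89
Projection coefficient = 103/89 = 1.1573

1.1573


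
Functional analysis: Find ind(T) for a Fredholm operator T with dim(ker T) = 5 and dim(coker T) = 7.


The Fredholm index is defined as ind(T) = dim(ker T) - dim(coker T)
= 5 - 7
= -2

-2


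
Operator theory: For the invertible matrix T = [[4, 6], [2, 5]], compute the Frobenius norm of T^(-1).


det(T) = 4*5 - 6*2 = 8
T^(-1) = (1/8) * [[5, -6], [-2, 4]] = [[0.6250, -0.7500], [-0.2500, 0.5000]]
||T^(-1)||_F^2 = 0.6250^2 + (-0.7500)^2 + (-0.2500)^2 + 0.5000^2 = 1.2656
||T^(-1)||_F = sqrt(1.2656) = 1.1250

1.1250


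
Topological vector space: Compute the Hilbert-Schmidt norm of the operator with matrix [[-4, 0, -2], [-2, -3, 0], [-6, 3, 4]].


The Hilbert-Schmidt norm is sqrt(sum of squares of all entries).
Sum of squares = (-4)^2 + 0^2 + (-2)^2 + (-2)^2 + (-3)^2 + 0^2 + (-6)^2 + 3^2 + 4^2
= 16 + 0 + 4 + 4 + 9 + 0 + 36 + 9 + 16 = 94
||T||_HS = sqrt(94) = 9.6954

9.6954


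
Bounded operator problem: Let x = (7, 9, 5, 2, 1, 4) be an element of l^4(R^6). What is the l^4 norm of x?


The l^4 norm = (sum |x_i|^4)^(1/4)
Sum of 4th powers = 2401 + 6561 + 625 + 16 + 1 + 256 = 9860
||x||_4 = (9860)^(1/4) = 9.9648

9.9648


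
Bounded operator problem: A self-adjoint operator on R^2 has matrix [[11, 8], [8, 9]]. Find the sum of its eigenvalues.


For a self-adjoint (symmetric) matrix, the eigenvalues are real.
The sum of eigenvalues equals the trace of the matrix.
trace = 11 + 9 = 20

20


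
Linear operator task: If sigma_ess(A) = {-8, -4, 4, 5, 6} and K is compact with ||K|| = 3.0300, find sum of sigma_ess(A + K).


By Weyl's theorem, the essential spectrum is invariant under compact perturbations.
sigma_ess(A + K) = sigma_ess(A) = {-8, -4, 4, 5, 6}
Sum = -8 + -4 + 4 + 5 + 6 = 3

3


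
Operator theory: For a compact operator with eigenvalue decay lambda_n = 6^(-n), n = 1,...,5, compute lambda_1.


The eigenvalue formula gives lambda_1 = 1/6^1
= 1/6
= 0.1667

0.1667


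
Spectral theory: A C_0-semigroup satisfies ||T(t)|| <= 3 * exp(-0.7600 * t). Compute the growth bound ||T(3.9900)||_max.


||T(3.9900)|| <= 3 * exp(-0.7600 * 3.9900)
= 3 * exp(-3.0324)
= 3 * 0.0482
= 0.1446

0.1446


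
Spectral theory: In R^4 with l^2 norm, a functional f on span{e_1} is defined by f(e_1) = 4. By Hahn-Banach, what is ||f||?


The norm of f is given by ||f|| = sup_{||x||=1} |f(x)|.
On span{e_1}, ||e_1|| = 1, so ||f|| = |f(e_1)| / ||e_1||
= |4| / 1 = 4.0000

4.0000


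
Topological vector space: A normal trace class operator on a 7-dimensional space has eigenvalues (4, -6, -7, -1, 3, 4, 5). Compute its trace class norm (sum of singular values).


For a normal operator, singular values equal |eigenvalues|.
Trace norm = sum |lambda_i| = 4 + 6 + 7 + 1 + 3 + 4 + 5
= 30

30


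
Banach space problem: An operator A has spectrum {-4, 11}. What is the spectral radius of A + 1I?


Spectrum of A + 1I = {-3, 12}
Spectral radius = max |lambda| over the shifted spectrum
= max(3, 12) = 12

12


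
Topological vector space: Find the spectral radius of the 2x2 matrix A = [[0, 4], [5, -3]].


For a 2x2 matrix, eigenvalues satisfy lambda^2 - (trace)*lambda + det = 0
trace = 0 + -3 = -3
det = 0*-3 - 4*5 = -20
discriminant = (-3)^2 - 4*(-20) = 89
spectral radius = max |eigenvalue| = 6.2170

6.2170


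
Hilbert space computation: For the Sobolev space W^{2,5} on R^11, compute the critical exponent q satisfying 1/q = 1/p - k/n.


Using the Sobolev embedding formula: 1/q = 1/p - k/n
1/q = 1/5 - 2/11 = 1/55
q = 1/(1/55) = 55

55.0000


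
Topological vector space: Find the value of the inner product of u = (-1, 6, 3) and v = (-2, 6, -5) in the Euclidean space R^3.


Computing the standard inner product <u, v> = sum u_i * v_i
= -1*-2 + 6*6 + 3*-5
= 2 + 36 + -15
= 23

23


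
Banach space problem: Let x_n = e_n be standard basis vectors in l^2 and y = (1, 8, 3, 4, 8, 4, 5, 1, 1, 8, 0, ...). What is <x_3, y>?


x_3 = e_3 is the standard basis vector with 1 in position 3.
<x_3, y> = y_3 = 3
As n -> infinity, <x_n, y> -> 0, confirming weak convergence of (x_n) to 0.

3


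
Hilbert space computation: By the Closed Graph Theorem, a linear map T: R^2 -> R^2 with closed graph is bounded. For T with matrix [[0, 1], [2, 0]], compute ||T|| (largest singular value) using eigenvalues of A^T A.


A^T A = [[4, 0], [0, 1]]
trace(A^T A) = 5, det(A^T A) = 4
discriminant = 5^2 - 4*4 = 9
Largest eigenvalue of A^T A = (trace + sqrt(disc))/2 = 4.0000
||T|| = sqrt(4.0000) = 2.0000

2.0000


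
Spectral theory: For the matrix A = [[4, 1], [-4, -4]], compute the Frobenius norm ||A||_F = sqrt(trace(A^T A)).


||A||_F^2 = sum a_ij^2
= 4^2 + 1^2 + (-4)^2 + (-4)^2
= 16 + 1 + 16 + 16 = 49
||A||_F = sqrt(49) = 7.0000

7.0000


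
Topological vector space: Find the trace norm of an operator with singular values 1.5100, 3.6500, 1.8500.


The nuclear norm is the sum of all singular values.
||T||_1 = 1.5100 + 3.6500 + 1.8500
= 7.0100

7.0100


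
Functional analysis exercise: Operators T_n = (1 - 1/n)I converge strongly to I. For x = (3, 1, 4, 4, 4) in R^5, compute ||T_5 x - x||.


T_5 x - x = (1 - 1/5)x - x = -x/5
||x|| = sqrt(58) = 7.6158
||T_5 x - x|| = ||x||/5 = 7.6158/5 = 1.5232

1.5232


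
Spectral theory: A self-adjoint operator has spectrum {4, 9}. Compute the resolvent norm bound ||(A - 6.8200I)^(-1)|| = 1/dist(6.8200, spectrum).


dist(6.8200, {4, 9}) = min(|6.8200 - 4|, |6.8200 - 9|)
= min(2.8200, 2.1800) = 2.1800
Resolvent bound = 1/2.1800 = 0.4587

0.4587


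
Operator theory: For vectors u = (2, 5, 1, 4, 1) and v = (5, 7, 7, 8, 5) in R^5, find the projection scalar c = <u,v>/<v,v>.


Computing <u,v> = 2*5 + 5*7 + 1*7 + 4*8 + 1*5 = 89
Computing <v,v> = 5^2 + 7^2 + 7^2 + 8^2 + 5^2 = 212
Projection coefficient = 89/212 = 0.4198

0.4198


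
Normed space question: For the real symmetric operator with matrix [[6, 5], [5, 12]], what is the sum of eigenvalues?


For a self-adjoint (symmetric) matrix, the eigenvalues are real.
The sum of eigenvalues equals the trace of the matrix.
trace = 6 + 12 = 18

18


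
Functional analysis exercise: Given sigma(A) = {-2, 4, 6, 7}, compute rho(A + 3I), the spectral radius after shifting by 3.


Spectrum of A + 3I = {1, 7, 9, 10}
Spectral radius = max |lambda| over the shifted spectrum
= max(1, 7, 9, 10) = 10

10


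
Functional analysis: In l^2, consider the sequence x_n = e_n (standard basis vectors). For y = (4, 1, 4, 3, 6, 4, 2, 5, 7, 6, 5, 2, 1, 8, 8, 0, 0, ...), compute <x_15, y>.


x_15 = e_15 is the standard basis vector with 1 in position 15.
<x_15, y> = y_15 = 8
As n -> infinity, <x_n, y> -> 0, confirming weak convergence of (x_n) to 0.

8


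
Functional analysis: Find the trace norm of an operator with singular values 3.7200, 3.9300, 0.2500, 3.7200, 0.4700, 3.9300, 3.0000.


The nuclear norm is the sum of all singular values.
||T||_1 = 3.7200 + 3.9300 + 0.2500 + 3.7200 + 0.4700 + 3.9300 + 3.0000
= 19.0200

19.0200


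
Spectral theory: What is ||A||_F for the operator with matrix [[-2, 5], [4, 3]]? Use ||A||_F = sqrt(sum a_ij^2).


||A||_F^2 = sum a_ij^2
= (-2)^2 + 5^2 + 4^2 + 3^2
= 4 + 25 + 16 + 9 = 54
||A||_F = sqrt(54) = 7.3485

7.3485


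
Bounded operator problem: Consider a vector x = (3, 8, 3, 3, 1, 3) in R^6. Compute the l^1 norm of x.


The l^1 norm equals the sum of absolute values of all components.
||x||_1 = 3 + 8 + 3 + 3 + 1 + 3
= 21

21.0000


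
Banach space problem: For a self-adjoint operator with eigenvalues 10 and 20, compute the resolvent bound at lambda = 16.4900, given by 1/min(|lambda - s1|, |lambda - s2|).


dist(16.4900, {10, 20}) = min(|16.4900 - 10|, |16.4900 - 20|)
= min(6.4900, 3.5100) = 3.5100
Resolvent bound = 1/3.5100 = 0.2849

0.2849
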